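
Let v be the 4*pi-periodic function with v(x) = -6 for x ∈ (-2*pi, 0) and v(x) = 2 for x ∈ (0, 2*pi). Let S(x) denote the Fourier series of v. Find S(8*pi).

-2

x = 8*pi differs from x = 0 by 2 full period(s), and the series is 4*pi-periodic.
At x = 0 the one-sided limits are v(0^-) = -6 and v(0^+) = 2.
By Dirichlet's theorem the series converges to their average, [(-6) + (2)]/2 = -2.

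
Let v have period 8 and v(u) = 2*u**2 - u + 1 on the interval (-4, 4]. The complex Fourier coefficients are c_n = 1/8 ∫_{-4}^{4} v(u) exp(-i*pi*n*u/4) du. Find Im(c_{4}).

-1/pi

Since v is real-valued, Im(c_{4}) = -1/8 ∫_{-4}^{4} v(u) sin(pi*u) du = -b_{4}/2.
Integrating by parts twice (tabular method), an antiderivative of (2*u**2 - u + 1) sin(pi*u) is -2*u**2*cos(pi*u)/pi + 4*u*sin(pi*u)/pi**2 + u*cos(pi*u)/pi - sin(pi*u)/pi**2 - cos(pi*u)/pi + 4*cos(pi*u)/pi**3; evaluating from -4 to 4: ∫_{-4}^{4} (2*u**2 - u + 1) sin(pi*u) du = (-29/pi + 4/pi**3) - (-37/pi + 4/pi**3) = 8/pi.
Hence Im(c_{4}) = (-1/8)·(8/pi) = -1/pi.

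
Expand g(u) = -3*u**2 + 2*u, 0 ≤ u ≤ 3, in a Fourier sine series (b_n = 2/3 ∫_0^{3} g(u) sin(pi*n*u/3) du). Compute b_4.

b_4 = 2/3 ∫_0^{3} (-3*u**2 + 2*u) sin(4*pi*u/3) du.
Integrating by parts twice (tabular method), an antiderivative of (-3*u**2 + 2*u) sin(4*pi*u/3) is 9*u**2*cos(4*pi*u/3)/(4*pi) - 27*u*sin(4*pi*u/3)/(8*pi**2) - 3*u*cos(4*pi*u/3)/(2*pi) + 9*sin(4*pi*u/3)/(8*pi**2) - 81*cos(4*pi*u/3)/(32*pi**3); evaluating from 0 to 3: ∫_{0}^{3} (-3*u**2 + 2*u) sin(4*pi*u/3) du = (9*(-9 + 56*pi**2)/(32*pi**3)) - (-81/(32*pi**3)) = 63/(4*pi).
Hence b_4 = (2/3)·(63/(4*pi)) = 21/(2*pi).

21/(2*pi)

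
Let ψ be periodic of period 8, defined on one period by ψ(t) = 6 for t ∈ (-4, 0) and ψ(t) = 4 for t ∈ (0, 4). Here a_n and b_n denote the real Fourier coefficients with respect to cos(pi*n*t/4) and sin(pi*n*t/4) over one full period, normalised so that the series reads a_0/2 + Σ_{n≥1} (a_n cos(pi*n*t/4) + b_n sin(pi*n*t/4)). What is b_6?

b_6 = 1/4 ∫_{-4}^{4} ψ(t) sin(3*pi*t/2) dt.
Split the integral at the breakpoints.
Directly, an antiderivative of (6) sin(3*pi*t/2) is -4*cos(3*pi*t/2)/pi; evaluating from -4 to 0: ∫_{-4}^{0} (6) sin(3*pi*t/2) dt = (-4/pi) - (-4/pi) = 0.
Directly, an antiderivative of (4) sin(3*pi*t/2) is -8*cos(3*pi*t/2)/(3*pi); evaluating from 0 to 4: ∫_{0}^{4} (4) sin(3*pi*t/2) dt = (-8/(3*pi)) - (-8/(3*pi)) = 0.
Summing the pieces and multiplying by (1/4) gives b_6 = 0.

0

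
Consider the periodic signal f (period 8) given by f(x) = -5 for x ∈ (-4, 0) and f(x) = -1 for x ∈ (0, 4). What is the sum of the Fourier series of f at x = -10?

x = -10 differs from x = -2 by -1 full period(s), and the series is 8-periodic.
f is continuous at x = -2 with value -5, so the series converges to -5 there.

-5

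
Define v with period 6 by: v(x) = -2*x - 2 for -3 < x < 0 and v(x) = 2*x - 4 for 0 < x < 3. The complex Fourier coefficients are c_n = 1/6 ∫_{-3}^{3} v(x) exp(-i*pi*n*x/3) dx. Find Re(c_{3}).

Since v is real-valued, Re(c_{3}) = 1/6 ∫_{-3}^{3} v(x) cos(pi*x) dx = a_{3}/2.
Split the integral at the breakpoints.
Integrating by parts (boundary term plus one more integral), an antiderivative of (-2*x - 2) cos(pi*x) is -2*x*sin(pi*x)/pi - 2*sin(pi*x)/pi - 2*cos(pi*x)/pi**2; evaluating from -3 to 0: ∫_{-3}^{0} (-2*x - 2) cos(pi*x) dx = (-2/pi**2) - (2/pi**2) = -4/pi**2.
Integrating by parts (boundary term plus one more integral), an antiderivative of (2*x - 4) cos(pi*x) is 2*x*sin(pi*x)/pi - 4*sin(pi*x)/pi + 2*cos(pi*x)/pi**2; evaluating from 0 to 3: ∫_{0}^{3} (2*x - 4) cos(pi*x) dx = (-2/pi**2) - (2/pi**2) = -4/pi**2.
So ∫_{-3}^{3} v(x) cos(pi*x) dx = -8/pi**2.
Hence Re(c_{3}) = (1/6)·(-8/pi**2) = -4/(3*pi**2).

-4/(3*pi**2)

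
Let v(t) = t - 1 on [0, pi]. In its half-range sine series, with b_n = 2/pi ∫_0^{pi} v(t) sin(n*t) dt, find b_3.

b_3 = 2/pi ∫_0^{pi} (t - 1) sin(3*t) dt.
Integrating by parts (boundary term plus one more integral), an antiderivative of (t - 1) sin(3*t) is -t*cos(3*t)/3 + sin(3*t)/9 + cos(3*t)/3; evaluating from 0 to pi: ∫_{0}^{pi} (t - 1) sin(3*t) dt = (-1/3 + pi/3) - (1/3) = -2/3 + pi/3.
Hence b_3 = (2/pi)·(-2/3 + pi/3) = 2*(-2 + pi)/(3*pi).

2*(-2 + pi)/(3*pi)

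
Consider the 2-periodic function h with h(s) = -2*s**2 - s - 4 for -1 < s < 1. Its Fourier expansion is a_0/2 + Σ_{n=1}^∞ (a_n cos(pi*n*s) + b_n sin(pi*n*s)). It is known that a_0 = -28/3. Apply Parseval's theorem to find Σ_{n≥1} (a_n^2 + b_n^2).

62/45

Parseval: a_0^2/2 + Σ_{n≥1} (a_n^2+b_n^2) = ∫_{-1}^{1} h(s)^2 ds = 674/15.
Subtract a_0^2/2 = 392/9: Σ (a_n^2+b_n^2) = 62/45.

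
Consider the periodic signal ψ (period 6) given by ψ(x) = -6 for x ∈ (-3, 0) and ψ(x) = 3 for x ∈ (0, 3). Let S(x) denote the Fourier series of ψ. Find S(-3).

x = -3 differs from x = 3 by -1 full period(s), and the series is 6-periodic.
At x = 3 the one-sided limits are ψ(3^-) = 3 and ψ(3^+) = -6.
By Dirichlet's theorem the series converges to their average, [(3) + (-6)]/2 = -3/2.

-3/2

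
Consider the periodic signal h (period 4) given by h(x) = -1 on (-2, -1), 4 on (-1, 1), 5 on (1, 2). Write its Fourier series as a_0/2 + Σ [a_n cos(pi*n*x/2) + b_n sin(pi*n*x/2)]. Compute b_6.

b_6 = 1/2 ∫_{-2}^{2} h(x) sin(3*pi*x) dx.
Split the integral at the breakpoints.
Directly, an antiderivative of (-1) sin(3*pi*x) is cos(3*pi*x)/(3*pi); evaluating from -2 to -1: ∫_{-2}^{-1} (-1) sin(3*pi*x) dx = (-1/(3*pi)) - (1/(3*pi)) = -2/(3*pi).
Directly, an antiderivative of (4) sin(3*pi*x) is -4*cos(3*pi*x)/(3*pi); evaluating from -1 to 1: ∫_{-1}^{1} (4) sin(3*pi*x) dx = (4/(3*pi)) - (4/(3*pi)) = 0.
Directly, an antiderivative of (5) sin(3*pi*x) is -5*cos(3*pi*x)/(3*pi); evaluating from 1 to 2: ∫_{1}^{2} (5) sin(3*pi*x) dx = (-5/(3*pi)) - (5/(3*pi)) = -10/(3*pi).
Summing the pieces and multiplying by (1/2) gives b_6 = -2/pi.

-2/pi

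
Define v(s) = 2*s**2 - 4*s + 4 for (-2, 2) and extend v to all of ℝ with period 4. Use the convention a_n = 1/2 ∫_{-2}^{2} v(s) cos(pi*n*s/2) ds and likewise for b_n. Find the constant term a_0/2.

20/3

a_0 = 1/2 ∫_{-2}^{2} v(s) ds = 1/2 · (80/3) = 40/3.
So the constant term a_0/2 = 20/3.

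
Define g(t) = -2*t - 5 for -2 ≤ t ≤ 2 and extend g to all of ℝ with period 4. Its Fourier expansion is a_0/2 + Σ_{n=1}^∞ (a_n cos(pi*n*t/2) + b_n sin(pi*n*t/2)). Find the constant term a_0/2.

a_0 = 1/2 ∫_{-2}^{2} g(t) dt = 1/2 · (-20) = -10.
So the constant term a_0/2 = -5.

-5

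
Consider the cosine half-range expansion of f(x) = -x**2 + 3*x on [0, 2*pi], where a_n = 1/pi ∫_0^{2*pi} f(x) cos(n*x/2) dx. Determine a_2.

-4

a_2 = 1/pi ∫_0^{2*pi} (-x**2 + 3*x) cos(x) dx.
Integrating by parts twice (tabular method), an antiderivative of (-x**2 + 3*x) cos(x) is -x**2*sin(x) + 3*x*sin(x) - 2*x*cos(x) + 2*sin(x) + 3*cos(x); evaluating from 0 to 2*pi: ∫_{0}^{2*pi} (-x**2 + 3*x) cos(x) dx = (3 - 4*pi) - (3) = -4*pi.
Hence a_2 = (1/pi)·(-4*pi) = -4.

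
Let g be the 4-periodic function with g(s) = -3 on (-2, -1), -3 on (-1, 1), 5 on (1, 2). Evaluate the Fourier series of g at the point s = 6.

1

s = 6 differs from s = 2 by 1 full period(s), and the series is 4-periodic.
At s = 2 the one-sided limits are g(2^-) = 5 and g(2^+) = -3.
By Dirichlet's theorem the series converges to their average, [(5) + (-3)]/2 = 1.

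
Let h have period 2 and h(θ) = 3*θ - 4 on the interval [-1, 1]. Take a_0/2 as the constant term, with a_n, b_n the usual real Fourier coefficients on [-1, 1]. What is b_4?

-3/(2*pi)

b_4 = ∫_{-1}^{1} h(θ) sin(4*pi*θ) dθ.
Integrating by parts (boundary term plus one more integral), an antiderivative of (3*θ - 4) sin(4*pi*θ) is -3*θ*cos(4*pi*θ)/(4*pi) + 3*sin(4*pi*θ)/(16*pi**2) + cos(4*pi*θ)/pi; evaluating from -1 to 1: ∫_{-1}^{1} (3*θ - 4) sin(4*pi*θ) dθ = (1/(4*pi)) - (7/(4*pi)) = -3/(2*pi).
Hence b_4 = -3/(2*pi).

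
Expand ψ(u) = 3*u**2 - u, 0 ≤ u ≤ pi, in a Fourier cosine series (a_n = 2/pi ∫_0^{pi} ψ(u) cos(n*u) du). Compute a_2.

a_2 = 2/pi ∫_0^{pi} (3*u**2 - u) cos(2*u) du.
Integrating by parts twice (tabular method), an antiderivative of (3*u**2 - u) cos(2*u) is 3*u**2*sin(2*u)/2 - u*sin(2*u)/2 + 3*u*cos(2*u)/2 - 3*sin(2*u)/4 - cos(2*u)/4; evaluating from 0 to pi: ∫_{0}^{pi} (3*u**2 - u) cos(2*u) du = (-1/4 + 3*pi/2) - (-1/4) = 3*pi/2.
Hence a_2 = (2/pi)·(3*pi/2) = 3.

3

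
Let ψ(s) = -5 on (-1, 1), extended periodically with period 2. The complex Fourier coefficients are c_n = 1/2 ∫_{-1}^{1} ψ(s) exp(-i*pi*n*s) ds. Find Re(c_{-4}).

Since ψ is real-valued, Re(c_{-4}) = 1/2 ∫_{-1}^{1} ψ(s) cos(-4*pi*s) ds = a_{4}/2.
ψ is even and cos(-4*pi*s) is even, so the integrand is even: ∫_{-1}^{1} ψ(s) cos(-4*pi*s) ds = 2∫_0^{1} ψ(s) cos(-4*pi*s) ds.
Directly, an antiderivative of (-5) cos(-4*pi*s) is -5*sin(4*pi*s)/(4*pi); evaluating from 0 to 1: ∫_{0}^{1} (-5) cos(-4*pi*s) ds = (0) - (0) = 0.
So ∫_{-1}^{1} ψ(s) cos(-4*pi*s) ds = 0.
Hence Re(c_{-4}) = (1/2)·(0) = 0.

0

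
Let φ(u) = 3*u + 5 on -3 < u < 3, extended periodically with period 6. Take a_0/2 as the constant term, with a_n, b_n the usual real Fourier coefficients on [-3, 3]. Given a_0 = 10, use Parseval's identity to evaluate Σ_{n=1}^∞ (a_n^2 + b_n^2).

54

Parseval: a_0^2/2 + Σ_{n≥1} (a_n^2+b_n^2) = 1/3 ∫_{-3}^{3} φ(u)^2 du = 104.
Subtract a_0^2/2 = 50: Σ (a_n^2+b_n^2) = 54.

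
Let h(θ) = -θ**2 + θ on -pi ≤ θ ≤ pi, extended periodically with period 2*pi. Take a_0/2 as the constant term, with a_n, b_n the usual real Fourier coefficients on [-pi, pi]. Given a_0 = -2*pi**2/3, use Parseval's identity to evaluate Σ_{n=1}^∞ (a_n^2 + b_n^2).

Parseval: a_0^2/2 + Σ_{n≥1} (a_n^2+b_n^2) = 1/pi ∫_{-pi}^{pi} h(θ)^2 dθ = 2*pi**2*(5 + 3*pi**2)/15.
Subtract a_0^2/2 = 2*pi**4/9: Σ (a_n^2+b_n^2) = 2*pi**2*(15 + 4*pi**2)/45.

2*pi**2*(15 + 4*pi**2)/45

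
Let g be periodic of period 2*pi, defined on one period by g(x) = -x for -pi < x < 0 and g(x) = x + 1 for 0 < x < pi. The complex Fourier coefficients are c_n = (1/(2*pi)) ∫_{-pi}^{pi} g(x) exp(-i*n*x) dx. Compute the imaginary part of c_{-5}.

Since g is real-valued, Im(c_{-5}) = -(1/(2*pi)) ∫_{-pi}^{pi} g(x) sin(-5*x) dx = b_{5}/2.
Split the integral at the breakpoints.
Integrating by parts (boundary term plus one more integral), an antiderivative of (-x) sin(-5*x) is -x*cos(5*x)/5 + sin(5*x)/25; evaluating from -pi to 0: ∫_{-pi}^{0} (-x) sin(-5*x) dx = (0) - (-pi/5) = pi/5.
Integrating by parts (boundary term plus one more integral), an antiderivative of (x + 1) sin(-5*x) is x*cos(5*x)/5 - sin(5*x)/25 + cos(5*x)/5; evaluating from 0 to pi: ∫_{0}^{pi} (x + 1) sin(-5*x) dx = (-pi/5 - 1/5) - (1/5) = -pi/5 - 2/5.
So ∫_{-pi}^{pi} g(x) sin(-5*x) dx = -2/5.
Hence Im(c_{-5}) = (-1/(2*pi))·(-2/5) = 1/(5*pi).

1/(5*pi)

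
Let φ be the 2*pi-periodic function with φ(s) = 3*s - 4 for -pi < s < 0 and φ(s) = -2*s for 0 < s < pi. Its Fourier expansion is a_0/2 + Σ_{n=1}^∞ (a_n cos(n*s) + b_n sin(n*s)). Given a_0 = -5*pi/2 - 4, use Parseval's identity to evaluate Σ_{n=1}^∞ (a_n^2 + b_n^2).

Parseval: a_0^2/2 + Σ_{n≥1} (a_n^2+b_n^2) = 1/pi ∫_{-pi}^{pi} φ(s)^2 ds = 16 + 12*pi + 13*pi**2/3.
Subtract a_0^2/2 = (8 + 5*pi)**2/8: Σ (a_n^2+b_n^2) = 2*pi + 8 + 29*pi**2/24.

2*pi + 8 + 29*pi**2/24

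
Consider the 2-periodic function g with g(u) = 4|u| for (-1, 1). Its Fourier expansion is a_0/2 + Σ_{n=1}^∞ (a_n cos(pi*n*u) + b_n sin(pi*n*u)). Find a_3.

a_3 = ∫_{-1}^{1} g(u) cos(3*pi*u) du.
g is even and cos(3*pi*u) is even, so the integrand is even and a_3 = 2 ∫_0^{1} g(u) cos(3*pi*u) du.
Integrating by parts (boundary term plus one more integral), an antiderivative of (4*u) cos(3*pi*u) is 4*u*sin(3*pi*u)/(3*pi) + 4*cos(3*pi*u)/(9*pi**2); evaluating from 0 to 1: ∫_{0}^{1} (4*u) cos(3*pi*u) du = (-4/(9*pi**2)) - (4/(9*pi**2)) = -8/(9*pi**2).
Hence a_3 = 2·(-8/(9*pi**2)) = -16/(9*pi**2).

-16/(9*pi**2)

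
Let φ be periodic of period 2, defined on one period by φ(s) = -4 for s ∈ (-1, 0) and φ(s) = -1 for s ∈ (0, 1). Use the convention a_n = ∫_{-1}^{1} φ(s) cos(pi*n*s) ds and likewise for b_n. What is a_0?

a_0 = ∫_{-1}^{1} φ(s) ds = -5.

-5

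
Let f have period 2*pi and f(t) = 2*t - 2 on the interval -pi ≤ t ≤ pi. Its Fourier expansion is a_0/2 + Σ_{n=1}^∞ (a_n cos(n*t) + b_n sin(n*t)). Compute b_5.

4/5

b_5 = 1/pi ∫_{-pi}^{pi} f(t) sin(5*t) dt.
Integrating by parts (boundary term plus one more integral), an antiderivative of (2*t - 2) sin(5*t) is -2*t*cos(5*t)/5 + 2*sin(5*t)/25 + 2*cos(5*t)/5; evaluating from -pi to pi: ∫_{-pi}^{pi} (2*t - 2) sin(5*t) dt = (-2/5 + 2*pi/5) - (-2*pi/5 - 2/5) = 4*pi/5.
Hence b_5 = (1/pi)·(4*pi/5) = 4/5.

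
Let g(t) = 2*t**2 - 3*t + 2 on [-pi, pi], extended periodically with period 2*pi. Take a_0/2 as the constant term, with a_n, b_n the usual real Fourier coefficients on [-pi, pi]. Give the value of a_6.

2/9

a_6 = 1/pi ∫_{-pi}^{pi} g(t) cos(6*t) dt.
Integrating by parts twice (tabular method), an antiderivative of (2*t**2 - 3*t + 2) cos(6*t) is t**2*sin(6*t)/3 - t*sin(6*t)/2 + t*cos(6*t)/9 + 17*sin(6*t)/54 - cos(6*t)/12; evaluating from -pi to pi: ∫_{-pi}^{pi} (2*t**2 - 3*t + 2) cos(6*t) dt = (-1/12 + pi/9) - (-pi/9 - 1/12) = 2*pi/9.
Hence a_6 = (1/pi)·(2*pi/9) = 2/9.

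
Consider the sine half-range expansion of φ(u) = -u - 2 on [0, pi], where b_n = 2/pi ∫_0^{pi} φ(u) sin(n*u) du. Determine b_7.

b_7 = 2/pi ∫_0^{pi} (-u - 2) sin(7*u) du.
Integrating by parts (boundary term plus one more integral), an antiderivative of (-u - 2) sin(7*u) is u*cos(7*u)/7 - sin(7*u)/49 + 2*cos(7*u)/7; evaluating from 0 to pi: ∫_{0}^{pi} (-u - 2) sin(7*u) du = (-pi/7 - 2/7) - (2/7) = -4/7 - pi/7.
Hence b_7 = (2/pi)·(-4/7 - pi/7) = 2*(-4 - pi)/(7*pi).

2*(-4 - pi)/(7*pi)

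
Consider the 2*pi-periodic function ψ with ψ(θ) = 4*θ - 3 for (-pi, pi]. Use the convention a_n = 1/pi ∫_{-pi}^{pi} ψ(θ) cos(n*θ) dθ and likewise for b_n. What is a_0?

a_0 = 1/pi ∫_{-pi}^{pi} ψ(θ) dθ = 1/pi · (-6*pi) = -6.

-6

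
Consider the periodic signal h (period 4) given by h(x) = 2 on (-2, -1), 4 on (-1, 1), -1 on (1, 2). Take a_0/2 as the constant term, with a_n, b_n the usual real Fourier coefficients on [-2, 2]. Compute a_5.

7/(5*pi)

a_5 = 1/2 ∫_{-2}^{2} h(x) cos(5*pi*x/2) dx.
Split the integral at the breakpoints.
Directly, an antiderivative of (2) cos(5*pi*x/2) is 4*sin(5*pi*x/2)/(5*pi); evaluating from -2 to -1: ∫_{-2}^{-1} (2) cos(5*pi*x/2) dx = (-4/(5*pi)) - (0) = -4/(5*pi).
Directly, an antiderivative of (4) cos(5*pi*x/2) is 8*sin(5*pi*x/2)/(5*pi); evaluating from -1 to 1: ∫_{-1}^{1} (4) cos(5*pi*x/2) dx = (8/(5*pi)) - (-8/(5*pi)) = 16/(5*pi).
Directly, an antiderivative of (-1) cos(5*pi*x/2) is -2*sin(5*pi*x/2)/(5*pi); evaluating from 1 to 2: ∫_{1}^{2} (-1) cos(5*pi*x/2) dx = (0) - (-2/(5*pi)) = 2/(5*pi).
Summing the pieces and multiplying by (1/2) gives a_5 = 7/(5*pi).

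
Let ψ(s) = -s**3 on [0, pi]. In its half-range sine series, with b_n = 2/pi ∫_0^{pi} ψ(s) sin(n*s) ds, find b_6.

-1/18 + pi**2/3

b_6 = 2/pi ∫_0^{pi} (-s**3) sin(6*s) ds.
Integrating by parts three times (tabular method), an antiderivative of (-s**3) sin(6*s) is s**3*cos(6*s)/6 - s**2*sin(6*s)/12 - s*cos(6*s)/36 + sin(6*s)/216; evaluating from 0 to pi: ∫_{0}^{pi} (-s**3) sin(6*s) ds = (-pi/36 + pi**3/6) - (0) = -pi/36 + pi**3/6.
Hence b_6 = (2/pi)·(-pi/36 + pi**3/6) = -1/18 + pi**2/3.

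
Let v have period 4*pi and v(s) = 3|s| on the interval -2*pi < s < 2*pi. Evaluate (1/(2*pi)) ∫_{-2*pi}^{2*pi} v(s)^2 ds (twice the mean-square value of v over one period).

24*pi**2

(1/(2*pi)) ∫_{-2*pi}^{2*pi} v(s)^2 ds = (1/(2*pi)) · (48*pi**3) = 24*pi**2.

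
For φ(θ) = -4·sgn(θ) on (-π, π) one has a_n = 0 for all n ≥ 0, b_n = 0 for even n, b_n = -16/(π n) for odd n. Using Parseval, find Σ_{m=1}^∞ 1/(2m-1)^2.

Parseval: Σ b_n^2 = (1/π) ∫_{-π}^{π} φ(θ)^2 dθ = 32.
Only odd n contribute, with b_n^2 = 256/(π^2 n^2), so Σ_{m≥1} 1/(2m-1)^2 = π^2·(32)/256 = pi**2/8.

pi**2/8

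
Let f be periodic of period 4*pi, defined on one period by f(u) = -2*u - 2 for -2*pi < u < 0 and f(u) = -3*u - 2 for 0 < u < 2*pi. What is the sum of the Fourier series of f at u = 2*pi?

-pi - 2

At u = 2*pi the one-sided limits are f(2*pi^-) = -6*pi - 2 and f(2*pi^+) = -2 + 4*pi.
By Dirichlet's theorem the series converges to their average, [(-6*pi - 2) + (-2 + 4*pi)]/2 = -pi - 2.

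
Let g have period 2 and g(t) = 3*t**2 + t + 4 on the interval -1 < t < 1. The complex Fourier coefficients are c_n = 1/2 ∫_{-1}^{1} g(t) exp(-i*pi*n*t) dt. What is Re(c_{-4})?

Since g is real-valued, Re(c_{-4}) = 1/2 ∫_{-1}^{1} g(t) cos(-4*pi*t) dt = a_{4}/2.
Integrating by parts twice (tabular method), an antiderivative of (3*t**2 + t + 4) cos(-4*pi*t) is 3*t**2*sin(4*pi*t)/(4*pi) + t*sin(4*pi*t)/(4*pi) + 3*t*cos(4*pi*t)/(8*pi**2) - 3*sin(4*pi*t)/(32*pi**3) + sin(4*pi*t)/pi + cos(4*pi*t)/(16*pi**2); evaluating from -1 to 1: ∫_{-1}^{1} (3*t**2 + t + 4) cos(-4*pi*t) dt = (7/(16*pi**2)) - (-5/(16*pi**2)) = 3/(4*pi**2).
Hence Re(c_{-4}) = (1/2)·(3/(4*pi**2)) = 3/(8*pi**2).

3/(8*pi**2)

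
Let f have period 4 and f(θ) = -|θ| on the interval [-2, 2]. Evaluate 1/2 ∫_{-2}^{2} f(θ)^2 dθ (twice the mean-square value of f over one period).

8/3

1/2 ∫_{-2}^{2} f(θ)^2 dθ = 1/2 · (16/3) = 8/3.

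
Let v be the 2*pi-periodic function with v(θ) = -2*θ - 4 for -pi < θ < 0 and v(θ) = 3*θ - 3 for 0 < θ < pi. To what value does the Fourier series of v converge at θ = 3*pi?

θ = 3*pi differs from θ = -pi by 2 full period(s), and the series is 2*pi-periodic.
At θ = -pi the one-sided limits are v(-pi^-) = -3 + 3*pi and v(-pi^+) = -4 + 2*pi.
By Dirichlet's theorem the series converges to their average, [(-3 + 3*pi) + (-4 + 2*pi)]/2 = -7/2 + 5*pi/2.

-7/2 + 5*pi/2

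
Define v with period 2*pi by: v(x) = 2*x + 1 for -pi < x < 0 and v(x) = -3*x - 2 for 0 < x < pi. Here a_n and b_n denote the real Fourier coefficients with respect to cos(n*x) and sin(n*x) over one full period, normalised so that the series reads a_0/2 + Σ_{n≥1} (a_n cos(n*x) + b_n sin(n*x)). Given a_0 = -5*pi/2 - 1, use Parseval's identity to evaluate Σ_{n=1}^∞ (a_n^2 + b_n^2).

9/2 + 3*pi/2 + 29*pi**2/24

Parseval: a_0^2/2 + Σ_{n≥1} (a_n^2+b_n^2) = 1/pi ∫_{-pi}^{pi} v(x)^2 dx = 5 + 4*pi + 13*pi**2/3.
Subtract a_0^2/2 = (2 + 5*pi)**2/8: Σ (a_n^2+b_n^2) = 9/2 + 3*pi/2 + 29*pi**2/24.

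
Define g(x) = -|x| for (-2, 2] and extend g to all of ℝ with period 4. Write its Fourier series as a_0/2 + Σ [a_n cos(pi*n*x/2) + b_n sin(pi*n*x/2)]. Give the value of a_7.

8/(49*pi**2)

a_7 = 1/2 ∫_{-2}^{2} g(x) cos(7*pi*x/2) dx.
g is even and cos(7*pi*x/2) is even, so the integrand is even and a_7 = ∫_0^{2} g(x) cos(7*pi*x/2) dx.
Integrating by parts (boundary term plus one more integral), an antiderivative of (-x) cos(7*pi*x/2) is -2*x*sin(7*pi*x/2)/(7*pi) - 4*cos(7*pi*x/2)/(49*pi**2); evaluating from 0 to 2: ∫_{0}^{2} (-x) cos(7*pi*x/2) dx = (4/(49*pi**2)) - (-4/(49*pi**2)) = 8/(49*pi**2).
Hence a_7 = 8/(49*pi**2).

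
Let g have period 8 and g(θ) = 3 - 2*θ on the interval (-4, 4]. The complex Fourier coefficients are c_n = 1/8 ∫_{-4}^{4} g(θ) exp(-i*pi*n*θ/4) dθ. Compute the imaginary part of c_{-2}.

4/pi

Since g is real-valued, Im(c_{-2}) = -1/8 ∫_{-4}^{4} g(θ) sin(-pi*θ/2) dθ = b_{2}/2.
Integrating by parts (boundary term plus one more integral), an antiderivative of (3 - 2*θ) sin(-pi*θ/2) is -4*θ*cos(pi*θ/2)/pi + 8*sin(pi*θ/2)/pi**2 + 6*cos(pi*θ/2)/pi; evaluating from -4 to 4: ∫_{-4}^{4} (3 - 2*θ) sin(-pi*θ/2) dθ = (-10/pi) - (22/pi) = -32/pi.
Hence Im(c_{-2}) = (-1/8)·(-32/pi) = 4/pi.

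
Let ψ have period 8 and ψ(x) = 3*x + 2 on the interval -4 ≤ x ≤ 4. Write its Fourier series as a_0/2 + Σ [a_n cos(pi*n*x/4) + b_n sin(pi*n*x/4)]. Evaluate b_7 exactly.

24/(7*pi)

b_7 = 1/4 ∫_{-4}^{4} ψ(x) sin(7*pi*x/4) dx.
Integrating by parts (boundary term plus one more integral), an antiderivative of (3*x + 2) sin(7*pi*x/4) is -12*x*cos(7*pi*x/4)/(7*pi) + 48*sin(7*pi*x/4)/(49*pi**2) - 8*cos(7*pi*x/4)/(7*pi); evaluating from -4 to 4: ∫_{-4}^{4} (3*x + 2) sin(7*pi*x/4) dx = (8/pi) - (-40/(7*pi)) = 96/(7*pi).
Hence b_7 = (1/4)·(96/(7*pi)) = 24/(7*pi).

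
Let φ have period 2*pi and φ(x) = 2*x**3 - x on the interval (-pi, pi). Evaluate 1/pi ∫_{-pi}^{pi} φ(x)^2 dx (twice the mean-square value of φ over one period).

2*pi**2*(-84*pi**2 + 35 + 60*pi**4)/105

1/pi ∫_{-pi}^{pi} φ(x)^2 dx = 1/pi · (2*pi**3*(-84*pi**2 + 35 + 60*pi**4)/105) = 2*pi**2*(-84*pi**2 + 35 + 60*pi**4)/105.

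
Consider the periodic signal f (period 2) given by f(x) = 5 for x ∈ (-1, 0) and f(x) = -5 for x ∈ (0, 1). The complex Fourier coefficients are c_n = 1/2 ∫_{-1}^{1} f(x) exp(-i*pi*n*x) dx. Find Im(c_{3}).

Since f is real-valued, Im(c_{3}) = -1/2 ∫_{-1}^{1} f(x) sin(3*pi*x) dx = -b_{3}/2.
f is odd and sin(3*pi*x) is odd, so the integrand is even: ∫_{-1}^{1} f(x) sin(3*pi*x) dx = 2∫_0^{1} f(x) sin(3*pi*x) dx.
Directly, an antiderivative of (-5) sin(3*pi*x) is 5*cos(3*pi*x)/(3*pi); evaluating from 0 to 1: ∫_{0}^{1} (-5) sin(3*pi*x) dx = (-5/(3*pi)) - (5/(3*pi)) = -10/(3*pi).
So ∫_{-1}^{1} f(x) sin(3*pi*x) dx = -20/(3*pi).
Hence Im(c_{3}) = (-1/2)·(-20/(3*pi)) = 10/(3*pi).

10/(3*pi)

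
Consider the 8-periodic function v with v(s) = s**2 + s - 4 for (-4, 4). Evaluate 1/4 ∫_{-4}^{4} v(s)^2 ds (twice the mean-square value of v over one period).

1/4 ∫_{-4}^{4} v(s)^2 ds = 1/4 · (3584/15) = 896/15.

896/15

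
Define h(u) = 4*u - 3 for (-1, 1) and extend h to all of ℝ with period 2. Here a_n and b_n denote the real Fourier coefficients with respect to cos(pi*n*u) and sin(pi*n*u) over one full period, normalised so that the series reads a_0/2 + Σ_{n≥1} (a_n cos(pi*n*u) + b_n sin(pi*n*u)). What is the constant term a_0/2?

a_0 = ∫_{-1}^{1} h(u) du = -6.
So the constant term a_0/2 = -3.

-3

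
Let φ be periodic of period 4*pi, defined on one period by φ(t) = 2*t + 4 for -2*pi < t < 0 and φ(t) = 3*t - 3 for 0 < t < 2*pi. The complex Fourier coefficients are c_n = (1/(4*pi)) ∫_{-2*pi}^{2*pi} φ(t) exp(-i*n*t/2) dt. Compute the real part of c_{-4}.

0

Since φ is real-valued, Re(c_{-4}) = (1/(4*pi)) ∫_{-2*pi}^{2*pi} φ(t) cos(-2*t) dt = a_{4}/2.
Split the integral at the breakpoints.
Integrating by parts (boundary term plus one more integral), an antiderivative of (2*t + 4) cos(-2*t) is t*sin(2*t) + 2*sin(2*t) + cos(2*t)/2; evaluating from -2*pi to 0: ∫_{-2*pi}^{0} (2*t + 4) cos(-2*t) dt = (1/2) - (1/2) = 0.
Integrating by parts (boundary term plus one more integral), an antiderivative of (3*t - 3) cos(-2*t) is 3*t*sin(2*t)/2 - 3*sin(2*t)/2 + 3*cos(2*t)/4; evaluating from 0 to 2*pi: ∫_{0}^{2*pi} (3*t - 3) cos(-2*t) dt = (3/4) - (3/4) = 0.
So ∫_{-2*pi}^{2*pi} φ(t) cos(-2*t) dt = 0.
Hence Re(c_{-4}) = (1/(4*pi))·(0) = 0.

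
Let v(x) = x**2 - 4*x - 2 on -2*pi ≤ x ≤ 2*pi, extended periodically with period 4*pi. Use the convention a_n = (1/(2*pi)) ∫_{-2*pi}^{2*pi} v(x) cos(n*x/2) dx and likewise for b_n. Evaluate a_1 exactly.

a_1 = (1/(2*pi)) ∫_{-2*pi}^{2*pi} v(x) cos(x/2) dx.
Integrating by parts twice (tabular method), an antiderivative of (x**2 - 4*x - 2) cos(x/2) is 2*x**2*sin(x/2) - 8*x*sin(x/2) + 8*x*cos(x/2) - 20*sin(x/2) - 16*cos(x/2); evaluating from -2*pi to 2*pi: ∫_{-2*pi}^{2*pi} (x**2 - 4*x - 2) cos(x/2) dx = (16 - 16*pi) - (16 + 16*pi) = -32*pi.
Hence a_1 = (1/(2*pi))·(-32*pi) = -16.

-16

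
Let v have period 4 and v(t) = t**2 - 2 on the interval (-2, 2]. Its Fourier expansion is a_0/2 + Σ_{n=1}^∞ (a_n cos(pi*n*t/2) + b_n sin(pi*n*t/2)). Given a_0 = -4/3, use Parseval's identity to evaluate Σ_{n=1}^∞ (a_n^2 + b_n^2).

128/45

Parseval: a_0^2/2 + Σ_{n≥1} (a_n^2+b_n^2) = 1/2 ∫_{-2}^{2} v(t)^2 dt = 56/15.
Subtract a_0^2/2 = 8/9: Σ (a_n^2+b_n^2) = 128/45.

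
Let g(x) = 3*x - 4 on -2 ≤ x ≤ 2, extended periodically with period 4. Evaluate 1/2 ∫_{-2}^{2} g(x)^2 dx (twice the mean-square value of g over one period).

1/2 ∫_{-2}^{2} g(x)^2 dx = 1/2 · (112) = 56.

56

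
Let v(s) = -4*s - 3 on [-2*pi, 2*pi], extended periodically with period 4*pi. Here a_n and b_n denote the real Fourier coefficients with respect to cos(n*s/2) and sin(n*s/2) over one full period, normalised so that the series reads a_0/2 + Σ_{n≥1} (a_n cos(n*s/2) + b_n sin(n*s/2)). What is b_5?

-16/5

b_5 = (1/(2*pi)) ∫_{-2*pi}^{2*pi} v(s) sin(5*s/2) ds.
Integrating by parts (boundary term plus one more integral), an antiderivative of (-4*s - 3) sin(5*s/2) is 8*s*cos(5*s/2)/5 - 16*sin(5*s/2)/25 + 6*cos(5*s/2)/5; evaluating from -2*pi to 2*pi: ∫_{-2*pi}^{2*pi} (-4*s - 3) sin(5*s/2) ds = (-16*pi/5 - 6/5) - (-6/5 + 16*pi/5) = -32*pi/5.
Hence b_5 = (1/(2*pi))·(-32*pi/5) = -16/5.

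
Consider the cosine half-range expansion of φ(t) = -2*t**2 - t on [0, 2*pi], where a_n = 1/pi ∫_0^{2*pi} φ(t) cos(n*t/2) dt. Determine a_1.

8/pi + 32

a_1 = 1/pi ∫_0^{2*pi} (-2*t**2 - t) cos(t/2) dt.
Integrating by parts twice (tabular method), an antiderivative of (-2*t**2 - t) cos(t/2) is -4*t**2*sin(t/2) - 2*t*sin(t/2) - 16*t*cos(t/2) + 32*sin(t/2) - 4*cos(t/2); evaluating from 0 to 2*pi: ∫_{0}^{2*pi} (-2*t**2 - t) cos(t/2) dt = (4 + 32*pi) - (-4) = 8 + 32*pi.
Hence a_1 = (1/pi)·(8 + 32*pi) = 8/pi + 32.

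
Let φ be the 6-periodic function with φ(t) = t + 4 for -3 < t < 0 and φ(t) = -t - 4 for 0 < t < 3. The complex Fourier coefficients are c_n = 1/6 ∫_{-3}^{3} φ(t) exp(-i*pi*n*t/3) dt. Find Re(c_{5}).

Since φ is real-valued, Re(c_{5}) = 1/6 ∫_{-3}^{3} φ(t) cos(5*pi*t/3) dt = a_{5}/2.
Split the integral at the breakpoints.
Integrating by parts (boundary term plus one more integral), an antiderivative of (t + 4) cos(5*pi*t/3) is 3*t*sin(5*pi*t/3)/(5*pi) + 12*sin(5*pi*t/3)/(5*pi) + 9*cos(5*pi*t/3)/(25*pi**2); evaluating from -3 to 0: ∫_{-3}^{0} (t + 4) cos(5*pi*t/3) dt = (9/(25*pi**2)) - (-9/(25*pi**2)) = 18/(25*pi**2).
Integrating by parts (boundary term plus one more integral), an antiderivative of (-t - 4) cos(5*pi*t/3) is -3*t*sin(5*pi*t/3)/(5*pi) - 12*sin(5*pi*t/3)/(5*pi) - 9*cos(5*pi*t/3)/(25*pi**2); evaluating from 0 to 3: ∫_{0}^{3} (-t - 4) cos(5*pi*t/3) dt = (9/(25*pi**2)) - (-9/(25*pi**2)) = 18/(25*pi**2).
So ∫_{-3}^{3} φ(t) cos(5*pi*t/3) dt = 36/(25*pi**2).
Hence Re(c_{5}) = (1/6)·(36/(25*pi**2)) = 6/(25*pi**2).

6/(25*pi**2)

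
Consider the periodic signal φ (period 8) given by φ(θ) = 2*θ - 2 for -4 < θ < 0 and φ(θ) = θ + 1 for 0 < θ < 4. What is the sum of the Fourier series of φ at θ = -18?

-6

θ = -18 differs from θ = -2 by -2 full period(s), and the series is 8-periodic.
φ is continuous at θ = -2 with value -6, so the series converges to -6 there.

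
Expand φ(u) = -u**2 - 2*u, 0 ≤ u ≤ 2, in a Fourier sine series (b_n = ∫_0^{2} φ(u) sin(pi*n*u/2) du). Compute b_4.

4/pi

b_4 = ∫_0^{2} (-u**2 - 2*u) sin(2*pi*u) du.
Integrating by parts twice (tabular method), an antiderivative of (-u**2 - 2*u) sin(2*pi*u) is u**2*cos(2*pi*u)/(2*pi) - u*sin(2*pi*u)/(2*pi**2) + u*cos(2*pi*u)/pi - sin(2*pi*u)/(2*pi**2) - cos(2*pi*u)/(4*pi**3); evaluating from 0 to 2: ∫_{0}^{2} (-u**2 - 2*u) sin(2*pi*u) du = (-1/(4*pi**3) + 4/pi) - (-1/(4*pi**3)) = 4/pi.
Hence b_4 = 4/pi.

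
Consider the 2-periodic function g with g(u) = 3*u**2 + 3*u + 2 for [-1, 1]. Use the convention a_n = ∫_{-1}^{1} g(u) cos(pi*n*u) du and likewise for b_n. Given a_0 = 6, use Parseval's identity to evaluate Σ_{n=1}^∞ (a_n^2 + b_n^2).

38/5

Parseval: a_0^2/2 + Σ_{n≥1} (a_n^2+b_n^2) = ∫_{-1}^{1} g(u)^2 du = 128/5.
Subtract a_0^2/2 = 18: Σ (a_n^2+b_n^2) = 38/5.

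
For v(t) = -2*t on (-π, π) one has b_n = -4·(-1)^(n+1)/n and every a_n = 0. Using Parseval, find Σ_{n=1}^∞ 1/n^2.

pi**2/6

Parseval: Σ b_n^2 = (1/π) ∫_{-π}^{π} v(t)^2 dt = 8*pi**2/3.
Σ b_n^2 = Σ 16/n^2, so Σ 1/n^2 = (8*pi**2/3)/16 = pi**2/6.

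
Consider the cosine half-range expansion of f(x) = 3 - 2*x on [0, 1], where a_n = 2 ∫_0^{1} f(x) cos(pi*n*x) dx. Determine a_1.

a_1 = 2 ∫_0^{1} (3 - 2*x) cos(pi*x) dx.
Integrating by parts (boundary term plus one more integral), an antiderivative of (3 - 2*x) cos(pi*x) is -2*x*sin(pi*x)/pi + 3*sin(pi*x)/pi - 2*cos(pi*x)/pi**2; evaluating from 0 to 1: ∫_{0}^{1} (3 - 2*x) cos(pi*x) dx = (2/pi**2) - (-2/pi**2) = 4/pi**2.
Hence a_1 = 2·(4/pi**2) = 8/pi**2.

8/pi**2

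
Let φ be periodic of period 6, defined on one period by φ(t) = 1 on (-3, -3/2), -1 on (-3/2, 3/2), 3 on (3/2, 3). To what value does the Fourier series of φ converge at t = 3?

t = 3 differs from t = -3 by 1 full period(s), and the series is 6-periodic.
At t = -3 the one-sided limits are φ(-3^-) = 3 and φ(-3^+) = 1.
By Dirichlet's theorem the series converges to their average, [(3) + (1)]/2 = 2.

2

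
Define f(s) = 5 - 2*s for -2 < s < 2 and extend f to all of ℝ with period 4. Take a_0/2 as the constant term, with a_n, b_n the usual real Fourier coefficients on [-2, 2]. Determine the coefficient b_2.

4/pi

b_2 = 1/2 ∫_{-2}^{2} f(s) sin(pi*s) ds.
Integrating by parts (boundary term plus one more integral), an antiderivative of (5 - 2*s) sin(pi*s) is 2*s*cos(pi*s)/pi - 2*sin(pi*s)/pi**2 - 5*cos(pi*s)/pi; evaluating from -2 to 2: ∫_{-2}^{2} (5 - 2*s) sin(pi*s) ds = (-1/pi) - (-9/pi) = 8/pi.
Hence b_2 = (1/2)·(8/pi) = 4/pi.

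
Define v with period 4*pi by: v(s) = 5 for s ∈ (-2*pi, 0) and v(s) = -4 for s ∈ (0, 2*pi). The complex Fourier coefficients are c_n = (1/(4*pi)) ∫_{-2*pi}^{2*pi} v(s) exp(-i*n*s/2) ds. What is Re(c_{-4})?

Since v is real-valued, Re(c_{-4}) = (1/(4*pi)) ∫_{-2*pi}^{2*pi} v(s) cos(-2*s) ds = a_{4}/2.
Split the integral at the breakpoints.
Directly, an antiderivative of (5) cos(-2*s) is 5*sin(2*s)/2; evaluating from -2*pi to 0: ∫_{-2*pi}^{0} (5) cos(-2*s) ds = (0) - (0) = 0.
Directly, an antiderivative of (-4) cos(-2*s) is -2*sin(2*s); evaluating from 0 to 2*pi: ∫_{0}^{2*pi} (-4) cos(-2*s) ds = (0) - (0) = 0.
So ∫_{-2*pi}^{2*pi} v(s) cos(-2*s) ds = 0.
Hence Re(c_{-4}) = (1/(4*pi))·(0) = 0.

0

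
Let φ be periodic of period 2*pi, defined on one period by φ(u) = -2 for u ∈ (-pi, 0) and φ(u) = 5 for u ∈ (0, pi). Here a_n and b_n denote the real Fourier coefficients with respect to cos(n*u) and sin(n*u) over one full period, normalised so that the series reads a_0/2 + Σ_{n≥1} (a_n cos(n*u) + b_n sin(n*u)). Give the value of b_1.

14/pi

b_1 = 1/pi ∫_{-pi}^{pi} φ(u) sin(u) du.
Split the integral at the breakpoints.
Directly, an antiderivative of (-2) sin(u) is 2*cos(u); evaluating from -pi to 0: ∫_{-pi}^{0} (-2) sin(u) du = (2) - (-2) = 4.
Directly, an antiderivative of (5) sin(u) is -5*cos(u); evaluating from 0 to pi: ∫_{0}^{pi} (5) sin(u) du = (5) - (-5) = 10.
Summing the pieces and multiplying by (1/pi) gives b_1 = 14/pi.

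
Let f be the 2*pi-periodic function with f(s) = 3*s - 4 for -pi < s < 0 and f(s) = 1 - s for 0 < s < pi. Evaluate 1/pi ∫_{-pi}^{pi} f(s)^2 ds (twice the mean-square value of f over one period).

17 + 10*pi**2/3 + 11*pi

1/pi ∫_{-pi}^{pi} f(s)^2 ds = 1/pi · (pi*(51 + 10*pi**2 + 33*pi)/3) = 17 + 10*pi**2/3 + 11*pi.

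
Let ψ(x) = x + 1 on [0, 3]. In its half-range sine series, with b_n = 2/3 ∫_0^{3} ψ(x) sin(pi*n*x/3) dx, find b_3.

b_3 = 2/3 ∫_0^{3} (x + 1) sin(pi*x) dx.
Integrating by parts (boundary term plus one more integral), an antiderivative of (x + 1) sin(pi*x) is -x*cos(pi*x)/pi + sin(pi*x)/pi**2 - cos(pi*x)/pi; evaluating from 0 to 3: ∫_{0}^{3} (x + 1) sin(pi*x) dx = (4/pi) - (-1/pi) = 5/pi.
Hence b_3 = (2/3)·(5/pi) = 10/(3*pi).

10/(3*pi)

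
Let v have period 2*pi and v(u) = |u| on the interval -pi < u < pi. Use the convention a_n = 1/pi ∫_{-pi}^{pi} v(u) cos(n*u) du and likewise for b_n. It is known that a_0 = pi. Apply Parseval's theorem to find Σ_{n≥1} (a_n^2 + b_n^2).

pi**2/6

Parseval: a_0^2/2 + Σ_{n≥1} (a_n^2+b_n^2) = 1/pi ∫_{-pi}^{pi} v(u)^2 du = 2*pi**2/3.
Subtract a_0^2/2 = pi**2/2: Σ (a_n^2+b_n^2) = pi**2/6.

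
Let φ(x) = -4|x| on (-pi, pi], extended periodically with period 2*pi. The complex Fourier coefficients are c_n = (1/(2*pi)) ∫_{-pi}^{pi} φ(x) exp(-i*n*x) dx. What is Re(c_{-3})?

8/(9*pi)

Since φ is real-valued, Re(c_{-3}) = (1/(2*pi)) ∫_{-pi}^{pi} φ(x) cos(-3*x) dx = a_{3}/2.
φ is even and cos(-3*x) is even, so the integrand is even: ∫_{-pi}^{pi} φ(x) cos(-3*x) dx = 2∫_0^{pi} φ(x) cos(-3*x) dx.
Integrating by parts (boundary term plus one more integral), an antiderivative of (-4*x) cos(-3*x) is -4*x*sin(3*x)/3 - 4*cos(3*x)/9; evaluating from 0 to pi: ∫_{0}^{pi} (-4*x) cos(-3*x) dx = (4/9) - (-4/9) = 8/9.
So ∫_{-pi}^{pi} φ(x) cos(-3*x) dx = 16/9.
Hence Re(c_{-3}) = (1/(2*pi))·(16/9) = 8/(9*pi).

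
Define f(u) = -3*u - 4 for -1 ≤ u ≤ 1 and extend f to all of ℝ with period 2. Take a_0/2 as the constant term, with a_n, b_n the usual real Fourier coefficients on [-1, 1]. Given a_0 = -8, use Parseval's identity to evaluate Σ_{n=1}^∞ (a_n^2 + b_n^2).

Parseval: a_0^2/2 + Σ_{n≥1} (a_n^2+b_n^2) = ∫_{-1}^{1} f(u)^2 du = 38.
Subtract a_0^2/2 = 32: Σ (a_n^2+b_n^2) = 6.

6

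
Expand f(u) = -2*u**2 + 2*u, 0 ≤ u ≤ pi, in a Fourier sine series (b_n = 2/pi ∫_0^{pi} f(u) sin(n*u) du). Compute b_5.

b_5 = 2/pi ∫_0^{pi} (-2*u**2 + 2*u) sin(5*u) du.
Integrating by parts twice (tabular method), an antiderivative of (-2*u**2 + 2*u) sin(5*u) is 2*u**2*cos(5*u)/5 - 4*u*sin(5*u)/25 - 2*u*cos(5*u)/5 + 2*sin(5*u)/25 - 4*cos(5*u)/125; evaluating from 0 to pi: ∫_{0}^{pi} (-2*u**2 + 2*u) sin(5*u) du = (-2*pi**2/5 + 4/125 + 2*pi/5) - (-4/125) = -2*pi**2/5 + 8/125 + 2*pi/5.
Hence b_5 = (2/pi)·(-2*pi**2/5 + 8/125 + 2*pi/5) = 4*(-25*pi**2 + 4 + 25*pi)/(125*pi).

4*(-25*pi**2 + 4 + 25*pi)/(125*pi)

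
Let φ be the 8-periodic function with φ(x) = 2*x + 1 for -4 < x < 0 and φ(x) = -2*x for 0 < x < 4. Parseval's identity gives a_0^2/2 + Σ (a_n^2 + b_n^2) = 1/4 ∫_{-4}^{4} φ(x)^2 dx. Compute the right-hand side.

1/4 ∫_{-4}^{4} φ(x)^2 dx = 1/4 · (428/3) = 107/3.

107/3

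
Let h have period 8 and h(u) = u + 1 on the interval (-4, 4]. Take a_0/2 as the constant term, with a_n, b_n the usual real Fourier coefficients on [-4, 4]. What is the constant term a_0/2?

1

a_0 = 1/4 ∫_{-4}^{4} h(u) du = 1/4 · (8) = 2.
So the constant term a_0/2 = 1.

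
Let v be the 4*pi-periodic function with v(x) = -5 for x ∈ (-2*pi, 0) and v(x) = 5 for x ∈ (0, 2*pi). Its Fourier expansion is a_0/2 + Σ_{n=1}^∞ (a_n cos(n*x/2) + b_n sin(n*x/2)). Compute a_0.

a_0 = (1/(2*pi)) ∫_{-2*pi}^{2*pi} v(x) dx = (1/(2*pi)) · (0) = 0.

0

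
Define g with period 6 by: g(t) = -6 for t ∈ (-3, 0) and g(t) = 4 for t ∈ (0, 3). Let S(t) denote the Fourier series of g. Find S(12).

-1

t = 12 differs from t = 0 by 2 full period(s), and the series is 6-periodic.
At t = 0 the one-sided limits are g(0^-) = -6 and g(0^+) = 4.
By Dirichlet's theorem the series converges to their average, [(-6) + (4)]/2 = -1.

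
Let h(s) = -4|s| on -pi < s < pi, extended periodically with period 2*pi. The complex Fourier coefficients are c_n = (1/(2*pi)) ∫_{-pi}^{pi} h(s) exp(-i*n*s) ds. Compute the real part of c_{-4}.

Since h is real-valued, Re(c_{-4}) = (1/(2*pi)) ∫_{-pi}^{pi} h(s) cos(-4*s) ds = a_{4}/2.
h is even and cos(-4*s) is even, so the integrand is even: ∫_{-pi}^{pi} h(s) cos(-4*s) ds = 2∫_0^{pi} h(s) cos(-4*s) ds.
Integrating by parts (boundary term plus one more integral), an antiderivative of (-4*s) cos(-4*s) is -s*sin(4*s) - cos(4*s)/4; evaluating from 0 to pi: ∫_{0}^{pi} (-4*s) cos(-4*s) ds = (-1/4) - (-1/4) = 0.
So ∫_{-pi}^{pi} h(s) cos(-4*s) ds = 0.
Hence Re(c_{-4}) = (1/(2*pi))·(0) = 0.

0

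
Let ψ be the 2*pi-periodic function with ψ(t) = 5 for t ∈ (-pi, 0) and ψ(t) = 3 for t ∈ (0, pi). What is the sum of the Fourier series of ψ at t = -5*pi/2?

5

t = -5*pi/2 differs from t = -pi/2 by -1 full period(s), and the series is 2*pi-periodic.
ψ is continuous at t = -pi/2 with value 5, so the series converges to 5 there.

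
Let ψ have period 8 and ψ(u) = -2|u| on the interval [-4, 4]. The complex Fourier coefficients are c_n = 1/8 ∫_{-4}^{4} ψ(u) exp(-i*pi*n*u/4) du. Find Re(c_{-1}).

Since ψ is real-valued, Re(c_{-1}) = 1/8 ∫_{-4}^{4} ψ(u) cos(-pi*u/4) du = a_{1}/2.
ψ is even and cos(-pi*u/4) is even, so the integrand is even: ∫_{-4}^{4} ψ(u) cos(-pi*u/4) du = 2∫_0^{4} ψ(u) cos(-pi*u/4) du.
Integrating by parts (boundary term plus one more integral), an antiderivative of (-2*u) cos(-pi*u/4) is -8*u*sin(pi*u/4)/pi - 32*cos(pi*u/4)/pi**2; evaluating from 0 to 4: ∫_{0}^{4} (-2*u) cos(-pi*u/4) du = (32/pi**2) - (-32/pi**2) = 64/pi**2.
So ∫_{-4}^{4} ψ(u) cos(-pi*u/4) du = 128/pi**2.
Hence Re(c_{-1}) = (1/8)·(128/pi**2) = 16/pi**2.

16/pi**2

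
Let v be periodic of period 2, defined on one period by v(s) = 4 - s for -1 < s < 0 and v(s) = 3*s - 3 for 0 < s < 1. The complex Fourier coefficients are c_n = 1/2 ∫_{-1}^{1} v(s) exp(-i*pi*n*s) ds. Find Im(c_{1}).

6/pi

Since v is real-valued, Im(c_{1}) = -1/2 ∫_{-1}^{1} v(s) sin(pi*s) ds = -b_{1}/2.
Split the integral at the breakpoints.
Integrating by parts (boundary term plus one more integral), an antiderivative of (4 - s) sin(pi*s) is s*cos(pi*s)/pi - sin(pi*s)/pi**2 - 4*cos(pi*s)/pi; evaluating from -1 to 0: ∫_{-1}^{0} (4 - s) sin(pi*s) ds = (-4/pi) - (5/pi) = -9/pi.
Integrating by parts (boundary term plus one more integral), an antiderivative of (3*s - 3) sin(pi*s) is -3*s*cos(pi*s)/pi + 3*sin(pi*s)/pi**2 + 3*cos(pi*s)/pi; evaluating from 0 to 1: ∫_{0}^{1} (3*s - 3) sin(pi*s) ds = (0) - (3/pi) = -3/pi.
So ∫_{-1}^{1} v(s) sin(pi*s) ds = -12/pi.
Hence Im(c_{1}) = (-1/2)·(-12/pi) = 6/pi.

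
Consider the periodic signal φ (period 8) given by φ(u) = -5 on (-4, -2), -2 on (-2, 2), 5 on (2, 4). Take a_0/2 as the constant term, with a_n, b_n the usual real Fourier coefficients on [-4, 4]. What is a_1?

-4/pi

a_1 = 1/4 ∫_{-4}^{4} φ(u) cos(pi*u/4) du.
Split the integral at the breakpoints.
Directly, an antiderivative of (-5) cos(pi*u/4) is -20*sin(pi*u/4)/pi; evaluating from -4 to -2: ∫_{-4}^{-2} (-5) cos(pi*u/4) du = (20/pi) - (0) = 20/pi.
Directly, an antiderivative of (-2) cos(pi*u/4) is -8*sin(pi*u/4)/pi; evaluating from -2 to 2: ∫_{-2}^{2} (-2) cos(pi*u/4) du = (-8/pi) - (8/pi) = -16/pi.
Directly, an antiderivative of (5) cos(pi*u/4) is 20*sin(pi*u/4)/pi; evaluating from 2 to 4: ∫_{2}^{4} (5) cos(pi*u/4) du = (0) - (20/pi) = -20/pi.
Summing the pieces and multiplying by (1/4) gives a_1 = -4/pi.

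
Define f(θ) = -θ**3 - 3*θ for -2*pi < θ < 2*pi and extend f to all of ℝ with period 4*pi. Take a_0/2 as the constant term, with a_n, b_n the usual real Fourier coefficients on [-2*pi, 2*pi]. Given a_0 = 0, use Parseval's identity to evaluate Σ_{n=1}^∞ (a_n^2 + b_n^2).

8*pi**2*(105 + 168*pi**2 + 80*pi**4)/35

Parseval: a_0^2/2 + Σ_{n≥1} (a_n^2+b_n^2) = (1/(2*pi)) ∫_{-2*pi}^{2*pi} f(θ)^2 dθ = 8*pi**2*(105 + 168*pi**2 + 80*pi**4)/35.
Subtract a_0^2/2 = 0: Σ (a_n^2+b_n^2) = 8*pi**2*(105 + 168*pi**2 + 80*pi**4)/35.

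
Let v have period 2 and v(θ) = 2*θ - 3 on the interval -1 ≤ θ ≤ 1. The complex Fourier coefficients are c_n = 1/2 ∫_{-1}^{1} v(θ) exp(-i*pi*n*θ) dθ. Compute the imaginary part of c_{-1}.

Since v is real-valued, Im(c_{-1}) = -1/2 ∫_{-1}^{1} v(θ) sin(-pi*θ) dθ = b_{1}/2.
Integrating by parts (boundary term plus one more integral), an antiderivative of (2*θ - 3) sin(-pi*θ) is 2*θ*cos(pi*θ)/pi - 2*sin(pi*θ)/pi**2 - 3*cos(pi*θ)/pi; evaluating from -1 to 1: ∫_{-1}^{1} (2*θ - 3) sin(-pi*θ) dθ = (1/pi) - (5/pi) = -4/pi.
Hence Im(c_{-1}) = (-1/2)·(-4/pi) = 2/pi.

2/pi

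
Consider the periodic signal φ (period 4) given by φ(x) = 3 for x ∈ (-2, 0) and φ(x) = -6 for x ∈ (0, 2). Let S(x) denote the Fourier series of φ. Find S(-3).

x = -3 differs from x = 1 by -1 full period(s), and the series is 4-periodic.
φ is continuous at x = 1 with value -6, so the series converges to -6 there.

-6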